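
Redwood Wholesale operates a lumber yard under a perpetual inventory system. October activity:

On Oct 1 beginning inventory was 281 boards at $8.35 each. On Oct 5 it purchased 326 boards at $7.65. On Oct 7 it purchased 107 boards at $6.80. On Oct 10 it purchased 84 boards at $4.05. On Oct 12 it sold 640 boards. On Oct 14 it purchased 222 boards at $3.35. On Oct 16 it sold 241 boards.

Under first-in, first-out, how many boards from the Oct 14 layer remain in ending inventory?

Oct 12, 640 sold [FIFO — oldest first]: 281 @ $8.35 + 326 @ $7.65 + 33 @ $6.80 = $5,064.65
Oct 16, 241 sold [FIFO — oldest first]: 74 @ $6.80 + 84 @ $4.05 + 83 @ $3.35 = $1,121.45
Total COGS = $5,064.65 + $1,121.45 = $6,186.10
Ending inventory: 139 @ $3.35 = $465.65

139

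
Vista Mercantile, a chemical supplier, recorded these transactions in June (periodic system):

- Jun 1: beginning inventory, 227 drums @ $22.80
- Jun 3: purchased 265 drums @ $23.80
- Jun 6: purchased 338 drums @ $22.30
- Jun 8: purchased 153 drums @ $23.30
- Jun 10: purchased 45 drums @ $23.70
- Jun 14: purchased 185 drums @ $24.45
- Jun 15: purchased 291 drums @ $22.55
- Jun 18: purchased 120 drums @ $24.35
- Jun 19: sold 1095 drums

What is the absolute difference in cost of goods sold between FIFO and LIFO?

FIFO COGS: 227 @ $22.80 + 265 @ $23.80 + 338 @ $22.30 + 153 @ $23.30 + 45 @ $23.70 + 67 @ $24.45 = $25,289.55
LIFO COGS: 120 @ $24.35 + 291 @ $22.55 + 185 @ $24.45 + 45 @ $23.70 + 153 @ $23.30 + 301 @ $22.30 = $25,351.00
Difference = |$25,289.55 − $25,351.00| = $61.45

$61.45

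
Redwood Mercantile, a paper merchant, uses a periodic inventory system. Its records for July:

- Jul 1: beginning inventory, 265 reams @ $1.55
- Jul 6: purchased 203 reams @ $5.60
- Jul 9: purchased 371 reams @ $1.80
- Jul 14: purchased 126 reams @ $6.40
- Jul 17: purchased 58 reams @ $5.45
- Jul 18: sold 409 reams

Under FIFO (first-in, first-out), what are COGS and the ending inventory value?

COGS = $1,217.15; ending inventory = $2,120.70

Jul 18, 409 sold [FIFO — oldest first]: 265 @ $1.55 + 144 @ $5.60 = $1,217.15
Ending inventory: 59 @ $5.60 + 371 @ $1.80 + 126 @ $6.40 + 58 @ $5.45 = $2,120.70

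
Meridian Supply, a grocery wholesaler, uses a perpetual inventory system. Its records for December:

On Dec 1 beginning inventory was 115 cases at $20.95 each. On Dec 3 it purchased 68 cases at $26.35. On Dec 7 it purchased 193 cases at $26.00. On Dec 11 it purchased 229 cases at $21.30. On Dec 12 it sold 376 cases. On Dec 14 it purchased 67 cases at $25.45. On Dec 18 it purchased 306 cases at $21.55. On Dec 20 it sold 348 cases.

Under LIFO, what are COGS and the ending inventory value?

COGS = $16,362.90; ending inventory = $6,033.30

Dec 12, 376 sold [LIFO — newest first]: 229 @ $21.30 + 147 @ $26.00 = $8,699.70
Dec 20, 348 sold [LIFO — newest first]: 306 @ $21.55 + 42 @ $25.45 = $7,663.20
Total COGS = $8,699.70 + $7,663.20 = $16,362.90
Ending inventory: 115 @ $20.95 + 68 @ $26.35 + 46 @ $26.00 + 25 @ $25.45 = $6,033.30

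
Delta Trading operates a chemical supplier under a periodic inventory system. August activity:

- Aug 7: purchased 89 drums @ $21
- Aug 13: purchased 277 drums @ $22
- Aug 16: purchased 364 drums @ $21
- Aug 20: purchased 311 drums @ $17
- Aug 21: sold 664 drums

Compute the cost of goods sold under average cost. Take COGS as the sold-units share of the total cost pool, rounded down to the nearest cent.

Aug 21, sell 664: 664/1041 × $20,894.00 → $13,327.20
Ending inventory (cost pool remaining) = $7,566.80
Check: goods available $20,894.00 = COGS $13,327.20 + ending $7,566.80

COGS = $13,327.20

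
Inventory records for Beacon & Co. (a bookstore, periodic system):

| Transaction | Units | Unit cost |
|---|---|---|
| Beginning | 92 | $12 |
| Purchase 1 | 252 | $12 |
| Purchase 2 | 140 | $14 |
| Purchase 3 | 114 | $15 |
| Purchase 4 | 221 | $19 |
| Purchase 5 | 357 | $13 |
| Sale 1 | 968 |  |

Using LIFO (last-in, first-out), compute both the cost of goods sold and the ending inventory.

Sale 1 (968) [LIFO — newest first]: 357 @ $13 + 221 @ $19 + 114 @ $15 + 140 @ $14 + 136 @ $12 = $14,142
Ending inventory: 92 @ $12 + 116 @ $12 = $2,496

COGS = $14,142; ending inventory = $2,496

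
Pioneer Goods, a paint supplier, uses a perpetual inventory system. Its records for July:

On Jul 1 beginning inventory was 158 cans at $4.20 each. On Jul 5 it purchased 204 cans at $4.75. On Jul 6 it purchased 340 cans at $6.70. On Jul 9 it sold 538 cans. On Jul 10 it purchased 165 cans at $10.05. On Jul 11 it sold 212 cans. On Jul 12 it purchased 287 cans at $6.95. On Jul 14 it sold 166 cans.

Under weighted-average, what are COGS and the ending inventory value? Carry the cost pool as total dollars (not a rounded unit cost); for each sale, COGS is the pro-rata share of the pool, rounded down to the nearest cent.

COGS = $5,849.62; ending inventory = $1,713.88

After Jul 1: 158 on hand, pool $663.60 (≈ $4.2000 each)
After Jul 5: 362 on hand, pool $1,632.60 (≈ $4.5099 each)
After Jul 6: 702 on hand, pool $3,910.60 (≈ $5.5707 each)
Jul 9, sell 538: 538/702 × $3,910.60 → $2,997.01
After Jul 10: 329 on hand, pool $2,571.84 (≈ $7.8171 each)
Jul 11, sell 212: 212/329 × $2,571.84 → $1,657.23
After Jul 12: 404 on hand, pool $2,909.26 (≈ $7.2011 each)
Jul 14, sell 166: 166/404 × $2,909.26 → $1,195.38
Total COGS = $2,997.01 + $1,657.23 + $1,195.38 = $5,849.62
Ending inventory (cost pool remaining) = $1,713.88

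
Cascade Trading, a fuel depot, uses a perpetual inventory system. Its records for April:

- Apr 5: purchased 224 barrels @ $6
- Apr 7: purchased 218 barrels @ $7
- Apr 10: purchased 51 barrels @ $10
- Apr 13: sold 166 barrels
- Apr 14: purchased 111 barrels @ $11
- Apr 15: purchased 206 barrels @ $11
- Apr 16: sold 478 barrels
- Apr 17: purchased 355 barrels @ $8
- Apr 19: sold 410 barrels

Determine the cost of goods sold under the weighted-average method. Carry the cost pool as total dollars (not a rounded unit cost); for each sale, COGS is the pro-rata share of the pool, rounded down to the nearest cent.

After Apr 5: 224 on hand, pool $1,344.00 (≈ $6.0000 each)
After Apr 7: 442 on hand, pool $2,870.00 (≈ $6.4932 each)
After Apr 10: 493 on hand, pool $3,380.00 (≈ $6.8560 each)
Apr 13, sell 166: 166/493 × $3,380.00 → $1,138.09
After Apr 14: 438 on hand, pool $3,462.91 (≈ $7.9062 each)
After Apr 15: 644 on hand, pool $5,728.91 (≈ $8.8958 each)
Apr 16, sell 478: 478/644 × $5,728.91 → $4,252.20
After Apr 17: 521 on hand, pool $4,316.71 (≈ $8.2854 each)
Apr 19, sell 410: 410/521 × $4,316.71 → $3,397.02
Total COGS = $1,138.09 + $4,252.20 + $3,397.02 = $8,787.31
Ending inventory (cost pool remaining) = $919.69

COGS = $8,787.31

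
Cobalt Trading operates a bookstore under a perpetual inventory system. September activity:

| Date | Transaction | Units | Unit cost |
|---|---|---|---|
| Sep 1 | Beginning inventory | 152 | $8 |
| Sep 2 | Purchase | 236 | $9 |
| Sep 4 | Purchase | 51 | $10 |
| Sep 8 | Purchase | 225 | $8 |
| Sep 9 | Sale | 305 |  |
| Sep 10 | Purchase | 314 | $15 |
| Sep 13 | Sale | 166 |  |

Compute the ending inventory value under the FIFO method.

Ending inventory = $6,254

Sep 9, 305 sold [FIFO — oldest first]: 152 @ $8 + 153 @ $9 = $2,593
Sep 13, 166 sold [FIFO — oldest first]: 83 @ $9 + 51 @ $10 + 32 @ $8 = $1,513
Total COGS = $2,593 + $1,513 = $4,106
Ending inventory: 193 @ $8 + 314 @ $15 = $6,254
Check: goods available $10,360 = COGS $4,106 + ending $6,254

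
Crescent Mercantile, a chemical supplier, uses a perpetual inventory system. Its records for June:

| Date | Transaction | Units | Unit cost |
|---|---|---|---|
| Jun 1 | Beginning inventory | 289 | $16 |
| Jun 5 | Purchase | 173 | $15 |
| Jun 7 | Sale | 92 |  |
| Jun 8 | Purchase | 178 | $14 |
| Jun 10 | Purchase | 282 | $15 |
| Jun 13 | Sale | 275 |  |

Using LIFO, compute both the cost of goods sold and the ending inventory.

Jun 7, 92 sold [LIFO — newest first]: 92 @ $15 = $1,380
Jun 13, 275 sold [LIFO — newest first]: 275 @ $15 = $4,125
Total COGS = $1,380 + $4,125 = $5,505
Ending inventory: 289 @ $16 + 81 @ $15 + 178 @ $14 + 7 @ $15 = $8,436

COGS = $5,505; ending inventory = $8,436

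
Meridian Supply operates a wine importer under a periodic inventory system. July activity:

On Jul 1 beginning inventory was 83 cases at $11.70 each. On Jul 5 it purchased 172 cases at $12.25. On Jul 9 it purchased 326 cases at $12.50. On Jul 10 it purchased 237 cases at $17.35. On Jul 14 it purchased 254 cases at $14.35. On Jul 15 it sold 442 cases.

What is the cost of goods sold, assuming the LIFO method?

Jul 15, 442 sold [LIFO — newest first]: 254 @ $14.35 + 188 @ $17.35 = $6,906.70
Ending inventory: 83 @ $11.70 + 172 @ $12.25 + 326 @ $12.50 + 49 @ $17.35 = $8,003.25

COGS = $6,906.70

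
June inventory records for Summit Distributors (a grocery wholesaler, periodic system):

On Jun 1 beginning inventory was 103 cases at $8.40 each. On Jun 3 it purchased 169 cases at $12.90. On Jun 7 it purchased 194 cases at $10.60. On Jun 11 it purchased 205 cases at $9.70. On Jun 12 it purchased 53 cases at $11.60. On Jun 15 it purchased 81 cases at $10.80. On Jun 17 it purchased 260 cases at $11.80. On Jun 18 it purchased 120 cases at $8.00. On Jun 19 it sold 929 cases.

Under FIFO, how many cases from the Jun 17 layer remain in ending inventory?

Jun 19, 929 sold [FIFO — oldest first]: 103 @ $8.40 + 169 @ $12.90 + 194 @ $10.60 + 205 @ $9.70 + 53 @ $11.60 + 81 @ $10.80 + 124 @ $11.80 = $10,043.00
Ending inventory: 136 @ $11.80 + 120 @ $8.00 = $2,564.80
Check: goods available $12,607.80 = COGS $10,043.00 + ending $2,564.80

136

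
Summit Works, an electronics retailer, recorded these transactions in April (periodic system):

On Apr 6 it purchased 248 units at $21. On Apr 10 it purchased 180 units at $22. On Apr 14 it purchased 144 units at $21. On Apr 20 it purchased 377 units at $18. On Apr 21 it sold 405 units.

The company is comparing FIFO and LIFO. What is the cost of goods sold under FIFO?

FIFO COGS: 248 @ $21 + 157 @ $22 = $8,662
LIFO COGS: 377 @ $18 + 28 @ $21 = $7,374

COGS = $8,662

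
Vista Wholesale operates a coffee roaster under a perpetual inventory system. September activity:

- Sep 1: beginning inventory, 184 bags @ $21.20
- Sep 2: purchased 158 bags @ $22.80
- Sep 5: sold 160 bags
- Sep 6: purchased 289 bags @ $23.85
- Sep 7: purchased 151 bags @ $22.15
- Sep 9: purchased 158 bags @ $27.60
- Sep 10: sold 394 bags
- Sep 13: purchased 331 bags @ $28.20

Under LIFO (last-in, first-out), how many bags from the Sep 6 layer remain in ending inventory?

204

Sep 5, 160 sold [LIFO — newest first]: 158 @ $22.80 + 2 @ $21.20 = $3,644.80
Sep 10, 394 sold [LIFO — newest first]: 158 @ $27.60 + 151 @ $22.15 + 85 @ $23.85 = $9,732.70
Total COGS = $3,644.80 + $9,732.70 = $13,377.50
Ending inventory: 182 @ $21.20 + 204 @ $23.85 + 331 @ $28.20 = $18,058.00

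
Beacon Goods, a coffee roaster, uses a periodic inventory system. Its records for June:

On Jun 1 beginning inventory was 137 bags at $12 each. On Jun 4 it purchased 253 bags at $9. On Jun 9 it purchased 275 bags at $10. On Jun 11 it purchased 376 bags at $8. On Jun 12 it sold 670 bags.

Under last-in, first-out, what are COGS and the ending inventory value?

Jun 12, 670 sold [LIFO — newest first]: 376 @ $8 + 275 @ $10 + 19 @ $9 = $5,929
Ending inventory: 137 @ $12 + 234 @ $9 = $3,750
Check: goods available $9,679 = COGS $5,929 + ending $3,750

COGS = $5,929; ending inventory = $3,750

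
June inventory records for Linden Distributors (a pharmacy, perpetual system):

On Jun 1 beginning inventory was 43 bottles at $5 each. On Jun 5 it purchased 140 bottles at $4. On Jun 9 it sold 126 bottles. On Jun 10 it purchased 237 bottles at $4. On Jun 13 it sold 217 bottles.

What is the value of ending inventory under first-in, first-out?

Jun 9, 126 sold [FIFO — oldest first]: 43 @ $5 + 83 @ $4 = $547
Jun 13, 217 sold [FIFO — oldest first]: 57 @ $4 + 160 @ $4 = $868
Total COGS = $547 + $868 = $1,415
Ending inventory: 77 @ $4 = $308

Ending inventory = $308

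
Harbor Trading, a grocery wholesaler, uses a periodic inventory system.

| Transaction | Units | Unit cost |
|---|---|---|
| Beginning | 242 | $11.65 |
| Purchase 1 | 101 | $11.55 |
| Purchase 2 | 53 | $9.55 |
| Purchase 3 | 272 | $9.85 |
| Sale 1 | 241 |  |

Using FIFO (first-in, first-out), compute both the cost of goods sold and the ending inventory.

Sale 1 (241) [FIFO — oldest first]: 241 @ $11.65 = $2,807.65
Ending inventory: 1 @ $11.65 + 101 @ $11.55 + 53 @ $9.55 + 272 @ $9.85 = $4,363.55

COGS = $2,807.65; ending inventory = $4,363.55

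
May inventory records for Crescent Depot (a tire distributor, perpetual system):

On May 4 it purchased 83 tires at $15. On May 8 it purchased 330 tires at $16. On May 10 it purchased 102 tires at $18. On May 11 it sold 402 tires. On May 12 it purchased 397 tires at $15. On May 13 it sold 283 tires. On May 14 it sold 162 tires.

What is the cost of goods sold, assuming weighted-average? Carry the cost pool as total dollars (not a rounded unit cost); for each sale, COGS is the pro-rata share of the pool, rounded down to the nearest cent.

COGS = $13,323.21

After May 4: 83 on hand, pool $1,245.00 (≈ $15.0000 each)
After May 8: 413 on hand, pool $6,525.00 (≈ $15.7990 each)
After May 10: 515 on hand, pool $8,361.00 (≈ $16.2350 each)
May 11, sell 402: 402/515 × $8,361.00 → $6,526.45
After May 12: 510 on hand, pool $7,789.55 (≈ $15.2736 each)
May 13, sell 283: 283/510 × $7,789.55 → $4,322.43
May 14, sell 162: 162/227 × $3,467.12 → $2,474.33
Total COGS = $6,526.45 + $4,322.43 + $2,474.33 = $13,323.21
Ending inventory (cost pool remaining) = $992.79
Check: goods available $14,316.00 = COGS $13,323.21 + ending $992.79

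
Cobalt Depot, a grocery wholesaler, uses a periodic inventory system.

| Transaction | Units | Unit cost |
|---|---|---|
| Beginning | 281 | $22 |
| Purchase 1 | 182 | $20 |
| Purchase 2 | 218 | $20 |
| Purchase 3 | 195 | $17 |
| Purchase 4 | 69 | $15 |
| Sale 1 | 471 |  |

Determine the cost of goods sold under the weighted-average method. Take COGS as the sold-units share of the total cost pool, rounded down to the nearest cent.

COGS = $9,236.58

Sale 1, sell 471: 471/945 × $18,532.00 → $9,236.58
Ending inventory (cost pool remaining) = $9,295.42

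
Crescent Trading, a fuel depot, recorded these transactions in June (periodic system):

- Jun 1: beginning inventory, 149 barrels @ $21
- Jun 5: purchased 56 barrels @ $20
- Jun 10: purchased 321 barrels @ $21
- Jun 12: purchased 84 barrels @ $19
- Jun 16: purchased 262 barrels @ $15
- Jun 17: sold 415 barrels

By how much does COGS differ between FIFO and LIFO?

FIFO COGS: 149 @ $21 + 56 @ $20 + 210 @ $21 = $8,659
LIFO COGS: 262 @ $15 + 84 @ $19 + 69 @ $21 = $6,975
Difference = |$8,659 − $6,975| = $1,684

$1,684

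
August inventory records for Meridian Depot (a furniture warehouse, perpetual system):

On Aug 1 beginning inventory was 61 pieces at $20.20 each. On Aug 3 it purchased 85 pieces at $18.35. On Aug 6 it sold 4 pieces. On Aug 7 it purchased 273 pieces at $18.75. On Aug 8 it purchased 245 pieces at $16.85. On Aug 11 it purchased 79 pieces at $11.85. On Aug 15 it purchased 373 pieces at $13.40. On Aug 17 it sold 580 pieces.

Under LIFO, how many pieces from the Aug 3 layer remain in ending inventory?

81

Aug 6, 4 sold [LIFO — newest first]: 4 @ $18.35 = $73.40
Aug 17, 580 sold [LIFO — newest first]: 373 @ $13.40 + 79 @ $11.85 + 128 @ $16.85 = $8,091.15
Total COGS = $73.40 + $8,091.15 = $8,164.55
Ending inventory: 61 @ $20.20 + 81 @ $18.35 + 273 @ $18.75 + 117 @ $16.85 = $9,808.75
Check: goods available $17,973.30 = COGS $8,164.55 + ending $9,808.75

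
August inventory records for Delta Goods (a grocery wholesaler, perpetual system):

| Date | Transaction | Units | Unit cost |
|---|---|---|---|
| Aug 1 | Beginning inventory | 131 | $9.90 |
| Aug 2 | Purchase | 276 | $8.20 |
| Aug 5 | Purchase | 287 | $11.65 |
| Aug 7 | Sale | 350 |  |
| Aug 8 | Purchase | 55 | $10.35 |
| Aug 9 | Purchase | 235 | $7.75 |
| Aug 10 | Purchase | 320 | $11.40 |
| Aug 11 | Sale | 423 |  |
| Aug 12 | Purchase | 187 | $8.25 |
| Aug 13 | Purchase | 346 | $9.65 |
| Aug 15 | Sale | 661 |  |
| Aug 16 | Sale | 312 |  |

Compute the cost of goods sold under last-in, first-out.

Aug 7, 350 sold [LIFO — newest first]: 287 @ $11.65 + 63 @ $8.20 = $3,860.15
Aug 11, 423 sold [LIFO — newest first]: 320 @ $11.40 + 103 @ $7.75 = $4,446.25
Aug 15, 661 sold [LIFO — newest first]: 346 @ $9.65 + 187 @ $8.25 + 128 @ $7.75 = $5,873.65
Aug 16, 312 sold [LIFO — newest first]: 4 @ $7.75 + 55 @ $10.35 + 213 @ $8.20 + 40 @ $9.90 = $2,742.85
Total COGS = $3,860.15 + $4,446.25 + $5,873.65 + $2,742.85 = $16,922.90
Ending inventory: 91 @ $9.90 = $900.90
Check: goods available $17,823.80 = COGS $16,922.90 + ending $900.90

COGS = $16,922.90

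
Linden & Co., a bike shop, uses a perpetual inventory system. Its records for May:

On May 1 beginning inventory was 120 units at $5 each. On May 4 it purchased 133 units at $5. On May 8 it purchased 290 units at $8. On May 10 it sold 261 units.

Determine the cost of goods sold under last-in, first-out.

COGS = $2,088

May 10, 261 sold [LIFO — newest first]: 261 @ $8 = $2,088
Ending inventory: 120 @ $5 + 133 @ $5 + 29 @ $8 = $1,497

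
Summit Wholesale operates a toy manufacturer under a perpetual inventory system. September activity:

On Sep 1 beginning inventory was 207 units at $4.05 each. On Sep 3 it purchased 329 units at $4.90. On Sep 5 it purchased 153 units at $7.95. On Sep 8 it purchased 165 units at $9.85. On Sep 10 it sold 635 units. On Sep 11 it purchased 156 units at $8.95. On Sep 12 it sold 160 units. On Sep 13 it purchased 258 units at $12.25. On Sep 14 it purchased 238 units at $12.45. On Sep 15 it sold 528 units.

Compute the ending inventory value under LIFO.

Sep 10, 635 sold [LIFO — newest first]: 165 @ $9.85 + 153 @ $7.95 + 317 @ $4.90 = $4,394.90
Sep 12, 160 sold [LIFO — newest first]: 156 @ $8.95 + 4 @ $4.90 = $1,415.80
Sep 15, 528 sold [LIFO — newest first]: 238 @ $12.45 + 258 @ $12.25 + 8 @ $4.90 + 24 @ $4.05 = $6,260.00
Total COGS = $4,394.90 + $1,415.80 + $6,260.00 = $12,070.70
Ending inventory: 183 @ $4.05 = $741.15

Ending inventory = $741.15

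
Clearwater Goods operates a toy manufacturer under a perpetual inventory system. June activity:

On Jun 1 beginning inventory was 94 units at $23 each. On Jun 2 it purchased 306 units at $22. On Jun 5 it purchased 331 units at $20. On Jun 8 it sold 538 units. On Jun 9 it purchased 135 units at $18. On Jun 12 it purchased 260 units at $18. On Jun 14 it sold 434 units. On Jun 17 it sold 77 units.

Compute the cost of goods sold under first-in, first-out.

Jun 8, 538 sold [FIFO — oldest first]: 94 @ $23 + 306 @ $22 + 138 @ $20 = $11,654
Jun 14, 434 sold [FIFO — oldest first]: 193 @ $20 + 135 @ $18 + 106 @ $18 = $8,198
Jun 17, 77 sold [FIFO — oldest first]: 77 @ $18 = $1,386
Total COGS = $11,654 + $8,198 + $1,386 = $21,238
Ending inventory: 77 @ $18 = $1,386

COGS = $21,238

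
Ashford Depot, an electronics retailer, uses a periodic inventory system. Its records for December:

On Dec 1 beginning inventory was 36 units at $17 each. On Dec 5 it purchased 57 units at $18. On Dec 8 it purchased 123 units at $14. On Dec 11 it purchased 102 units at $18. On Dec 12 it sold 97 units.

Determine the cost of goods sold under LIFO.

COGS = $1,746

Dec 12, 97 sold [LIFO — newest first]: 97 @ $18 = $1,746
Ending inventory: 36 @ $17 + 57 @ $18 + 123 @ $14 + 5 @ $18 = $3,450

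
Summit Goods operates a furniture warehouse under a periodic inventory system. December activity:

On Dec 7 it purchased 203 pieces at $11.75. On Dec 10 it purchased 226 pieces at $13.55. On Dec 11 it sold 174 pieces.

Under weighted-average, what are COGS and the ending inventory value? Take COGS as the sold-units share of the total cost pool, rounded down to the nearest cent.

COGS = $2,209.49; ending inventory = $3,238.06

Dec 11, sell 174: 174/429 × $5,447.55 → $2,209.49
Ending inventory (cost pool remaining) = $3,238.06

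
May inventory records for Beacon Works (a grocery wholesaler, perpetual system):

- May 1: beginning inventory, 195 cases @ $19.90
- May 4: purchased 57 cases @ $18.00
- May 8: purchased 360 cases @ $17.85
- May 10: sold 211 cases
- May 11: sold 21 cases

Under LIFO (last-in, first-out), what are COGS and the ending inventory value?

May 10, 211 sold [LIFO — newest first]: 211 @ $17.85 = $3,766.35
May 11, 21 sold [LIFO — newest first]: 21 @ $17.85 = $374.85
Total COGS = $3,766.35 + $374.85 = $4,141.20
Ending inventory: 195 @ $19.90 + 57 @ $18.00 + 128 @ $17.85 = $7,191.30

COGS = $4,141.20; ending inventory = $7,191.30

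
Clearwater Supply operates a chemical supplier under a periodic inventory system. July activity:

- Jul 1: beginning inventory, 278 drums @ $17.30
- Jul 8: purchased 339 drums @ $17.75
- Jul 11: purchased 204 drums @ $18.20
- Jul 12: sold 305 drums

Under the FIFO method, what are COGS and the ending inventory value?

COGS = $5,288.65; ending inventory = $9,250.80

Jul 12, 305 sold [FIFO — oldest first]: 278 @ $17.30 + 27 @ $17.75 = $5,288.65
Ending inventory: 312 @ $17.75 + 204 @ $18.20 = $9,250.80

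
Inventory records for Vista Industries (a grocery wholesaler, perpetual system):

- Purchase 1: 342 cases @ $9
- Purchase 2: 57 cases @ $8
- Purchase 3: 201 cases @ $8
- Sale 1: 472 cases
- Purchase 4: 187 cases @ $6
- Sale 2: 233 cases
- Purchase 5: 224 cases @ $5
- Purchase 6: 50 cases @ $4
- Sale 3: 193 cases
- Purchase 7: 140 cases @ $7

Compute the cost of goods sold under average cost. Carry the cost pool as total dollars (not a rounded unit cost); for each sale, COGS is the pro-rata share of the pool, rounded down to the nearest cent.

COGS = $6,715.13

After Purchase 1: 342 on hand, pool $3,078.00 (≈ $9.0000 each)
After Purchase 2: 399 on hand, pool $3,534.00 (≈ $8.8571 each)
After Purchase 3: 600 on hand, pool $5,142.00 (≈ $8.5700 each)
Sale 1, sell 472: 472/600 × $5,142.00 → $4,045.04
After Purchase 4: 315 on hand, pool $2,218.96 (≈ $7.0443 each)
Sale 2, sell 233: 233/315 × $2,218.96 → $1,641.32
After Purchase 5: 306 on hand, pool $1,697.64 (≈ $5.5478 each)
After Purchase 6: 356 on hand, pool $1,897.64 (≈ $5.3304 each)
Sale 3, sell 193: 193/356 × $1,897.64 → $1,028.77
After Purchase 7: 303 on hand, pool $1,848.87 (≈ $6.1019 each)
Total COGS = $4,045.04 + $1,641.32 + $1,028.77 = $6,715.13
Ending inventory (cost pool remaining) = $1,848.87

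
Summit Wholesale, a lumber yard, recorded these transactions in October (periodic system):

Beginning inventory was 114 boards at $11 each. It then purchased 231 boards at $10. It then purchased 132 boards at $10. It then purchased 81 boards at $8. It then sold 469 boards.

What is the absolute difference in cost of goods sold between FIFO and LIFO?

FIFO COGS: 114 @ $11 + 231 @ $10 + 124 @ $10 = $4,804
LIFO COGS: 81 @ $8 + 132 @ $10 + 231 @ $10 + 25 @ $11 = $4,553
Difference = |$4,804 − $4,553| = $251

$251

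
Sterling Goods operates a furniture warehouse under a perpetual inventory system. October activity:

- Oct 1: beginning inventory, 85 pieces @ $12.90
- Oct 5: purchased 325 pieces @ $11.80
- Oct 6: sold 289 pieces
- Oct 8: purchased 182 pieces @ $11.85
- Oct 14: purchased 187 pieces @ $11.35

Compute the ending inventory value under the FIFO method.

Ending inventory = $5,706.95

Oct 6, 289 sold [FIFO — oldest first]: 85 @ $12.90 + 204 @ $11.80 = $3,503.70
Ending inventory: 121 @ $11.80 + 182 @ $11.85 + 187 @ $11.35 = $5,706.95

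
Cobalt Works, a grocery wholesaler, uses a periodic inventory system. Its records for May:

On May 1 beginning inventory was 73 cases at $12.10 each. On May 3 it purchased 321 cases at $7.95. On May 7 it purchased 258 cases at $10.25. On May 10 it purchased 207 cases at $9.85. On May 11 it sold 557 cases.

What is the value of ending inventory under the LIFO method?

Ending inventory = $2,703.85

May 11, 557 sold [LIFO — newest first]: 207 @ $9.85 + 258 @ $10.25 + 92 @ $7.95 = $5,414.85
Ending inventory: 73 @ $12.10 + 229 @ $7.95 = $2,703.85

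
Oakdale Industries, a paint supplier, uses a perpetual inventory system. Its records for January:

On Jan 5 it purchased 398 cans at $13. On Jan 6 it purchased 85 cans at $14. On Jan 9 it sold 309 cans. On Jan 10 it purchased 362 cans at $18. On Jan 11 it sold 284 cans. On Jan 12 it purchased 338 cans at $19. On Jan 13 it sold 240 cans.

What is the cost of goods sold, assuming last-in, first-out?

Jan 9, 309 sold [LIFO — newest first]: 85 @ $14 + 224 @ $13 = $4,102
Jan 11, 284 sold [LIFO — newest first]: 284 @ $18 = $5,112
Jan 13, 240 sold [LIFO — newest first]: 240 @ $19 = $4,560
Total COGS = $4,102 + $5,112 + $4,560 = $13,774
Ending inventory: 174 @ $13 + 78 @ $18 + 98 @ $19 = $5,528

COGS = $13,774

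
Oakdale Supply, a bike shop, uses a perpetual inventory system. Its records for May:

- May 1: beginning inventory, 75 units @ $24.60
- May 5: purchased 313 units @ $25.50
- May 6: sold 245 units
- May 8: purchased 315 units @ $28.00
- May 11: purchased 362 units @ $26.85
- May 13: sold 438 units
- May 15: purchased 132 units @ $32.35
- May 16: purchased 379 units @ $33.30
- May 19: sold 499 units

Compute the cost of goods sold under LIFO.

COGS = $34,597.90

May 6, 245 sold [LIFO — newest first]: 245 @ $25.50 = $6,247.50
May 13, 438 sold [LIFO — newest first]: 362 @ $26.85 + 76 @ $28.00 = $11,847.70
May 19, 499 sold [LIFO — newest first]: 379 @ $33.30 + 120 @ $32.35 = $16,502.70
Total COGS = $6,247.50 + $11,847.70 + $16,502.70 = $34,597.90
Ending inventory: 75 @ $24.60 + 68 @ $25.50 + 239 @ $28.00 + 12 @ $32.35 = $10,659.20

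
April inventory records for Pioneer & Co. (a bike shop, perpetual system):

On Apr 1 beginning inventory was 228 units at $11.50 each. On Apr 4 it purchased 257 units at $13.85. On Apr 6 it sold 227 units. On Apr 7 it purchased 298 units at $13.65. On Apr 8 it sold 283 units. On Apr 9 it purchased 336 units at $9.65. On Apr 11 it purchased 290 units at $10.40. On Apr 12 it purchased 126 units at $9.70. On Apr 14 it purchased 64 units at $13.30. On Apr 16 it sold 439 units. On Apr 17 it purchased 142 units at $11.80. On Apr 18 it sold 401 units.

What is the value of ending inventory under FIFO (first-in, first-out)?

Ending inventory = $4,362.60

Apr 6, 227 sold [FIFO — oldest first]: 227 @ $11.50 = $2,610.50
Apr 8, 283 sold [FIFO — oldest first]: 1 @ $11.50 + 257 @ $13.85 + 25 @ $13.65 = $3,912.20
Apr 16, 439 sold [FIFO — oldest first]: 273 @ $13.65 + 166 @ $9.65 = $5,328.35
Apr 18, 401 sold [FIFO — oldest first]: 170 @ $9.65 + 231 @ $10.40 = $4,042.90
Total COGS = $2,610.50 + $3,912.20 + $5,328.35 + $4,042.90 = $15,893.95
Ending inventory: 59 @ $10.40 + 126 @ $9.70 + 64 @ $13.30 + 142 @ $11.80 = $4,362.60
Check: goods available $20,256.55 = COGS $15,893.95 + ending $4,362.60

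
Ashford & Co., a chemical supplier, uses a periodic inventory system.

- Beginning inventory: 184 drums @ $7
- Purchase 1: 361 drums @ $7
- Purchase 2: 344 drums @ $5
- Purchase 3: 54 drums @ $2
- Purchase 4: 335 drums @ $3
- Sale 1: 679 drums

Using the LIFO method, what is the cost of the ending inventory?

Ending inventory = $4,085

Sale 1 (679) [LIFO — newest first]: 335 @ $3 + 54 @ $2 + 290 @ $5 = $2,563
Ending inventory: 184 @ $7 + 361 @ $7 + 54 @ $5 = $4,085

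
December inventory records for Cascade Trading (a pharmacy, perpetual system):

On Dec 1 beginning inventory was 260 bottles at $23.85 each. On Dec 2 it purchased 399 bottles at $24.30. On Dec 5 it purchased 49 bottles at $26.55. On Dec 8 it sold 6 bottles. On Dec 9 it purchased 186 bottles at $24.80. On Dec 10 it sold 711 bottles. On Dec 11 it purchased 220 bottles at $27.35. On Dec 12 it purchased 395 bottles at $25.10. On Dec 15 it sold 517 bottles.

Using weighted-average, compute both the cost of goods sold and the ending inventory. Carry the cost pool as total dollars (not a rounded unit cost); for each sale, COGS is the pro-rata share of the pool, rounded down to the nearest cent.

COGS = $30,710.76; ending inventory = $7,031.19

After Dec 1: 260 on hand, pool $6,201.00 (≈ $23.8500 each)
After Dec 2: 659 on hand, pool $15,896.70 (≈ $24.1225 each)
After Dec 5: 708 on hand, pool $17,197.65 (≈ $24.2905 each)
Dec 8, sell 6: 6/708 × $17,197.65 → $145.74
After Dec 9: 888 on hand, pool $21,664.71 (≈ $24.3972 each)
Dec 10, sell 711: 711/888 × $21,664.71 → $17,346.40
After Dec 11: 397 on hand, pool $10,335.31 (≈ $26.0335 each)
After Dec 12: 792 on hand, pool $20,249.81 (≈ $25.5679 each)
Dec 15, sell 517: 517/792 × $20,249.81 → $13,218.62
Total COGS = $145.74 + $17,346.40 + $13,218.62 = $30,710.76
Ending inventory (cost pool remaining) = $7,031.19
Check: goods available $37,741.95 = COGS $30,710.76 + ending $7,031.19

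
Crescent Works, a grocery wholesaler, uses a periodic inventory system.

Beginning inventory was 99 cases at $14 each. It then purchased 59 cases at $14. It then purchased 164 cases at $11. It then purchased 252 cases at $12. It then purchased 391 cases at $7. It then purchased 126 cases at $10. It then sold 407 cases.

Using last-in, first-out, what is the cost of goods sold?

COGS = $3,227

Sale 1 (407) [LIFO — newest first]: 126 @ $10 + 281 @ $7 = $3,227
Ending inventory: 99 @ $14 + 59 @ $14 + 164 @ $11 + 252 @ $12 + 110 @ $7 = $7,810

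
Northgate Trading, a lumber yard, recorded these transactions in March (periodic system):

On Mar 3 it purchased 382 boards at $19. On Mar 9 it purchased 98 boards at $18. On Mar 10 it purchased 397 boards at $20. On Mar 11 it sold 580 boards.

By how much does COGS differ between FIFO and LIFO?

FIFO COGS: 382 @ $19 + 98 @ $18 + 100 @ $20 = $11,022
LIFO COGS: 397 @ $20 + 98 @ $18 + 85 @ $19 = $11,319
Difference = |$11,022 − $11,319| = $297

$297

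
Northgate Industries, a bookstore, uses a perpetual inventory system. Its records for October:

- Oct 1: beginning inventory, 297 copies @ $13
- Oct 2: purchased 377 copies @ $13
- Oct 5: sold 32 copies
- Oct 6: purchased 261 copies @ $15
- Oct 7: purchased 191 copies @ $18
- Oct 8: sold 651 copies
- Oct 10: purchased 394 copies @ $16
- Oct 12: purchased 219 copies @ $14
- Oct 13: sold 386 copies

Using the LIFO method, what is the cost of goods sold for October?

Oct 5, 32 sold [LIFO — newest first]: 32 @ $13 = $416
Oct 8, 651 sold [LIFO — newest first]: 191 @ $18 + 261 @ $15 + 199 @ $13 = $9,940
Oct 13, 386 sold [LIFO — newest first]: 219 @ $14 + 167 @ $16 = $5,738
Total COGS = $416 + $9,940 + $5,738 = $16,094
Ending inventory: 297 @ $13 + 146 @ $13 + 227 @ $16 = $9,391

COGS = $16,094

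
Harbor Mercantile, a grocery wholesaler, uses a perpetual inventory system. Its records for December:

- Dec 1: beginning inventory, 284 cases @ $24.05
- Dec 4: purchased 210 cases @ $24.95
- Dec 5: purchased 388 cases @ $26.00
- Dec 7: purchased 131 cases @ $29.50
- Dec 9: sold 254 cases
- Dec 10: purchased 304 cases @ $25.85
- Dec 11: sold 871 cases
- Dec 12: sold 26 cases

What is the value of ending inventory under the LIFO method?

Ending inventory = $3,992.30

Dec 9, 254 sold [LIFO — newest first]: 131 @ $29.50 + 123 @ $26.00 = $7,062.50
Dec 11, 871 sold [LIFO — newest first]: 304 @ $25.85 + 265 @ $26.00 + 210 @ $24.95 + 92 @ $24.05 = $22,200.50
Dec 12, 26 sold [LIFO — newest first]: 26 @ $24.05 = $625.30
Total COGS = $7,062.50 + $22,200.50 + $625.30 = $29,888.30
Ending inventory: 166 @ $24.05 = $3,992.30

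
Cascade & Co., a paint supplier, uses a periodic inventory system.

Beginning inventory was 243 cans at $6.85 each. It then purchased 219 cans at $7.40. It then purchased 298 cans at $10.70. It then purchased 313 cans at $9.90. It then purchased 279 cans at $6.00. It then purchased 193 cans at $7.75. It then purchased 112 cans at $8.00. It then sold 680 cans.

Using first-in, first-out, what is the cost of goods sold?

COGS = $5,617.75

Sale 1 (680) [FIFO — oldest first]: 243 @ $6.85 + 219 @ $7.40 + 218 @ $10.70 = $5,617.75
Ending inventory: 80 @ $10.70 + 313 @ $9.90 + 279 @ $6.00 + 193 @ $7.75 + 112 @ $8.00 = $8,020.45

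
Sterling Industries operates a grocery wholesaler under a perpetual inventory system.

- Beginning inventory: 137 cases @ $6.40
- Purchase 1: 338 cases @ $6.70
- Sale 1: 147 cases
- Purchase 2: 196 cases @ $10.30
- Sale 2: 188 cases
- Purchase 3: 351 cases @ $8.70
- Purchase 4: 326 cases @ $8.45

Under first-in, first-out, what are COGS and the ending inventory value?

COGS = $2,203.40; ending inventory = $8,765.20

Sale 1 (147) [FIFO — oldest first]: 137 @ $6.40 + 10 @ $6.70 = $943.80
Sale 2 (188) [FIFO — oldest first]: 188 @ $6.70 = $1,259.60
Total COGS = $943.80 + $1,259.60 = $2,203.40
Ending inventory: 140 @ $6.70 + 196 @ $10.30 + 351 @ $8.70 + 326 @ $8.45 = $8,765.20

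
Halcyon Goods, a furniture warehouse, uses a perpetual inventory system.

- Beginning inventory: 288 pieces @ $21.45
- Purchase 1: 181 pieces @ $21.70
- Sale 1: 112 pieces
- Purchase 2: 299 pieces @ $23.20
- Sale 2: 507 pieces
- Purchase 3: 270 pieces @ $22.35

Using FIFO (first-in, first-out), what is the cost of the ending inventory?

Ending inventory = $9,491.30

Sale 1 (112) [FIFO — oldest first]: 112 @ $21.45 = $2,402.40
Sale 2 (507) [FIFO — oldest first]: 176 @ $21.45 + 181 @ $21.70 + 150 @ $23.20 = $11,182.90
Total COGS = $2,402.40 + $11,182.90 = $13,585.30
Ending inventory: 149 @ $23.20 + 270 @ $22.35 = $9,491.30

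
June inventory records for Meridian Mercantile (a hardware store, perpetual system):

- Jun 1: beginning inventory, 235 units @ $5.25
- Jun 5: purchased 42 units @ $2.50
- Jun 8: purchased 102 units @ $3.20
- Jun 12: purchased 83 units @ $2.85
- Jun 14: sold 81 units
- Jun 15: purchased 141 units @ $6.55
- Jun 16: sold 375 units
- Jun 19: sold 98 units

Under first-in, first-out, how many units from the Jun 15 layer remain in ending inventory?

49

Jun 14, 81 sold [FIFO — oldest first]: 81 @ $5.25 = $425.25
Jun 16, 375 sold [FIFO — oldest first]: 154 @ $5.25 + 42 @ $2.50 + 102 @ $3.20 + 77 @ $2.85 = $1,459.35
Jun 19, 98 sold [FIFO — oldest first]: 6 @ $2.85 + 92 @ $6.55 = $619.70
Total COGS = $425.25 + $1,459.35 + $619.70 = $2,504.30
Ending inventory: 49 @ $6.55 = $320.95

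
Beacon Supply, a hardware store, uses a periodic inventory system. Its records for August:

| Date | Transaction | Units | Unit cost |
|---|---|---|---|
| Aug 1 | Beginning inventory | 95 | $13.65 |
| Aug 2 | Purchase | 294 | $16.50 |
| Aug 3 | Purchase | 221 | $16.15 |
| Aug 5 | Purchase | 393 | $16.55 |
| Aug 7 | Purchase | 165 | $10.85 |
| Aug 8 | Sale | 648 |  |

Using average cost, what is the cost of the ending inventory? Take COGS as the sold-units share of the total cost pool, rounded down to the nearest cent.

Ending inventory = $8,018.73

Aug 8, sell 648: 648/1168 × $18,011.30 → $9,992.57
Ending inventory (cost pool remaining) = $8,018.73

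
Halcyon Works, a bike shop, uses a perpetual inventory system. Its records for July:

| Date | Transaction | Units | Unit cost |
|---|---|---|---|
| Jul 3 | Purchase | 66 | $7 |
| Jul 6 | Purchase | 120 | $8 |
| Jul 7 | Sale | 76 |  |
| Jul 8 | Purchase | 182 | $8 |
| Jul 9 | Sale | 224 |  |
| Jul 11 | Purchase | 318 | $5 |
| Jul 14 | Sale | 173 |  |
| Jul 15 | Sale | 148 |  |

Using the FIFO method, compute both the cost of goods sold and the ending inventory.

COGS = $4,143; ending inventory = $325

Jul 7, 76 sold [FIFO — oldest first]: 66 @ $7 + 10 @ $8 = $542
Jul 9, 224 sold [FIFO — oldest first]: 110 @ $8 + 114 @ $8 = $1,792
Jul 14, 173 sold [FIFO — oldest first]: 68 @ $8 + 105 @ $5 = $1,069
Jul 15, 148 sold [FIFO — oldest first]: 148 @ $5 = $740
Total COGS = $542 + $1,792 + $1,069 + $740 = $4,143
Ending inventory: 65 @ $5 = $325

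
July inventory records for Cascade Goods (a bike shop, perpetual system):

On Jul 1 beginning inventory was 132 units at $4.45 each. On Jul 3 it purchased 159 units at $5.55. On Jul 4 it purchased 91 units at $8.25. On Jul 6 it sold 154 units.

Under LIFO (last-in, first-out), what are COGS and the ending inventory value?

Jul 6, 154 sold [LIFO — newest first]: 91 @ $8.25 + 63 @ $5.55 = $1,100.40
Ending inventory: 132 @ $4.45 + 96 @ $5.55 = $1,120.20
Check: goods available $2,220.60 = COGS $1,100.40 + ending $1,120.20

COGS = $1,100.40; ending inventory = $1,120.20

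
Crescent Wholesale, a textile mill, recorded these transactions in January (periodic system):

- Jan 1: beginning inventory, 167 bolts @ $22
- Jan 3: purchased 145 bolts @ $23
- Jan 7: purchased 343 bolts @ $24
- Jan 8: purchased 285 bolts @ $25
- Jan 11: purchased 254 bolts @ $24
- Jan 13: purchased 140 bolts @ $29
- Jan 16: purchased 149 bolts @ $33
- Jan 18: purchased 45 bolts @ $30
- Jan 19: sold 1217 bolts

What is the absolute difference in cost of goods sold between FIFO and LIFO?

$2,674

FIFO COGS: 167 @ $22 + 145 @ $23 + 343 @ $24 + 285 @ $25 + 254 @ $24 + 23 @ $29 = $29,129
LIFO COGS: 45 @ $30 + 149 @ $33 + 140 @ $29 + 254 @ $24 + 285 @ $25 + 343 @ $24 + 1 @ $23 = $31,803
Difference = |$29,129 − $31,803| = $2,674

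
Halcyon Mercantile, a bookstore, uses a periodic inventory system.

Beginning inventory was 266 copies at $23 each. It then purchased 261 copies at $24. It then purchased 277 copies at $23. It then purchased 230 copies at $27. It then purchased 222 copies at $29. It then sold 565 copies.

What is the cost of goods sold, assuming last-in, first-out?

Sale 1 (565) [LIFO — newest first]: 222 @ $29 + 230 @ $27 + 113 @ $23 = $15,247
Ending inventory: 266 @ $23 + 261 @ $24 + 164 @ $23 = $16,154

COGS = $15,247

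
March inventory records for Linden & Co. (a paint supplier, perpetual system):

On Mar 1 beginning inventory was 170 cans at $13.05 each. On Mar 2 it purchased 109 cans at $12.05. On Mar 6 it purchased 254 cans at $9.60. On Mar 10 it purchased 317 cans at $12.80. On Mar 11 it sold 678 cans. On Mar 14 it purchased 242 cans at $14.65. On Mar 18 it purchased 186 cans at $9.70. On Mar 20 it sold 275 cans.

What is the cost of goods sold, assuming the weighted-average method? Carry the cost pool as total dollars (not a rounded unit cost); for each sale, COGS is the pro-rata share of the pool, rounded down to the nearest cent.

COGS = $11,380.65

After Mar 1: 170 on hand, pool $2,218.50 (≈ $13.0500 each)
After Mar 2: 279 on hand, pool $3,531.95 (≈ $12.6593 each)
After Mar 6: 533 on hand, pool $5,970.35 (≈ $11.2014 each)
After Mar 10: 850 on hand, pool $10,027.95 (≈ $11.7976 each)
Mar 11, sell 678: 678/850 × $10,027.95 → $7,998.76
After Mar 14: 414 on hand, pool $5,574.49 (≈ $13.4650 each)
After Mar 18: 600 on hand, pool $7,378.69 (≈ $12.2978 each)
Mar 20, sell 275: 275/600 × $7,378.69 → $3,381.89
Total COGS = $7,998.76 + $3,381.89 = $11,380.65
Ending inventory (cost pool remaining) = $3,996.80
Check: goods available $15,377.45 = COGS $11,380.65 + ending $3,996.80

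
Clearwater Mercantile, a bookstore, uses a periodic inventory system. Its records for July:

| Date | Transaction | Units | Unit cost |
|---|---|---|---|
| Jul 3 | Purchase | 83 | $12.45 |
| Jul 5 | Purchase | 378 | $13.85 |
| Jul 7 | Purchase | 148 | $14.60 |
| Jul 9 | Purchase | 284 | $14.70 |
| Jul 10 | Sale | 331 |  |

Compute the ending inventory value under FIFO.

Jul 10, 331 sold [FIFO — oldest first]: 83 @ $12.45 + 248 @ $13.85 = $4,468.15
Ending inventory: 130 @ $13.85 + 148 @ $14.60 + 284 @ $14.70 = $8,136.10

Ending inventory = $8,136.10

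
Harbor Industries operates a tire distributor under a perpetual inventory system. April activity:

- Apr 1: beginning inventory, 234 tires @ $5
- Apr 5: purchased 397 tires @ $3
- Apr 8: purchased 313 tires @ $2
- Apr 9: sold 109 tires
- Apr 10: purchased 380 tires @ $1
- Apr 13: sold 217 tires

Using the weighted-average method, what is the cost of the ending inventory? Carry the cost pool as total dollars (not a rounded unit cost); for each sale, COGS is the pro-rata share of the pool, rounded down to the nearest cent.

After Apr 1: 234 on hand, pool $1,170.00 (≈ $5.0000 each)
After Apr 5: 631 on hand, pool $2,361.00 (≈ $3.7417 each)
After Apr 8: 944 on hand, pool $2,987.00 (≈ $3.1642 each)
Apr 9, sell 109: 109/944 × $2,987.00 → $344.89
After Apr 10: 1215 on hand, pool $3,022.11 (≈ $2.4873 each)
Apr 13, sell 217: 217/1215 × $3,022.11 → $539.75
Total COGS = $344.89 + $539.75 = $884.64
Ending inventory (cost pool remaining) = $2,482.36

Ending inventory = $2,482.36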